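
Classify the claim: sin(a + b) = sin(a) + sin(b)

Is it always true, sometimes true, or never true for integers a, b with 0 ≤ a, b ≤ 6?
It holds at (a, b) = (0, 6) (both sides equal sin(6) ≈ -0.2794), but fails at (a, b) = (2, 6) (LHS = sin(8) ≈ 0.9894, RHS = sin(6) + sin(2) ≈ 0.6299).

Answer: Sometimes true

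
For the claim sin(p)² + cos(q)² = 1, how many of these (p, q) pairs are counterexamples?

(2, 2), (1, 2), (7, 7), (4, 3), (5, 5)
2

Testing each pair:
(2, 2): LHS = cos(2)² + sin(2)² = 1, RHS = 1 → satisfies claim
(1, 2): LHS = cos(2)² + sin(1)² ≈ 0.8813, RHS = 1 → counterexample
(7, 7): LHS = sin(7)² + cos(7)² = 1, RHS = 1 → satisfies claim
(4, 3): LHS = sin(4)² + cos(3)² ≈ 1.553, RHS = 1 → counterexample
(5, 5): LHS = cos(5)² + sin(5)² = 1, RHS = 1 → satisfies claim

That makes 2 counterexamples.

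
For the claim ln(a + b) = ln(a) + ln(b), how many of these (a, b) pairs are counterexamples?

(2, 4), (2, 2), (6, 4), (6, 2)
3

Testing each pair:
(2, 4): LHS = ln(6) ≈ 1.792, RHS = ln(2) + ln(4) ≈ 2.079 → counterexample
(2, 2): LHS = ln(4) ≈ 1.386, RHS = 2·ln(2) ≈ 1.386 → satisfies claim
(6, 4): LHS = ln(10) ≈ 2.303, RHS = ln(4) + ln(6) ≈ 3.178 → counterexample
(6, 2): LHS = ln(8) ≈ 2.079, RHS = ln(2) + ln(6) ≈ 2.485 → counterexample

That makes 3 counterexamples.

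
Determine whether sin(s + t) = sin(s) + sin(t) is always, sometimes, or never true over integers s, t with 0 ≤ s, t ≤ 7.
Sometimes true

It holds at (s, t) = (7, 0) (both sides equal sin(7) ≈ 0.657), but fails at (s, t) = (1, 3) (LHS = sin(4) ≈ -0.7568, RHS = sin(3) + sin(1) ≈ 0.9826).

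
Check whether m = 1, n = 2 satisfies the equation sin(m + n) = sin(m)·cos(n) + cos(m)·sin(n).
Substituting m = 1, n = 2:

LHS = sin(1 + 2) = sin(3) ≈ 0.1411
RHS = sin(1)·cos(2) + cos(1)·sin(2) = sin(1)·cos(2) + sin(2)·cos(1) ≈ 0.1411

LHS = RHS, so the equation holds at this point.

Answer: Holds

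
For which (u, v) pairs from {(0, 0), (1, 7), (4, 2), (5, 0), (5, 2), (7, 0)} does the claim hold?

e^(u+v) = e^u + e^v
Testing each pair:
(0, 0): LHS = 1, RHS = 2 → fails
(1, 7): LHS = e^8 ≈ 2981, RHS = e + e^7 ≈ 1099 → fails
(4, 2): LHS = e^6 ≈ 403.4, RHS = e^2 + e^4 ≈ 61.99 → fails
(5, 0): LHS = e^5 ≈ 148.4, RHS = 1 + e^5 ≈ 149.4 → fails
(5, 2): LHS = e^7 ≈ 1097, RHS = e^2 + e^5 ≈ 155.8 → fails
(7, 0): LHS = e^7 ≈ 1097, RHS = 1 + e^7 ≈ 1098 → fails

No pair satisfies the claim.

Answer: None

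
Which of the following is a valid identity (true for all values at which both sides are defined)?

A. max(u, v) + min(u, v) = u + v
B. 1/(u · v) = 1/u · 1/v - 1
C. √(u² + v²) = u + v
A

A: holds — e.g. at (2, 3), both sides equal 5.
B: fails at (3, 3) — LHS = 1/9, RHS = -8/9.
C: fails at (6, 7) — LHS = √(85) ≈ 9.22, RHS = 13.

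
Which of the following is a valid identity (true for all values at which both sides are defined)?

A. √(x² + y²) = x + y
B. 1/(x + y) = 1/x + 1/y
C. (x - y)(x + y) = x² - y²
A: fails at (2, 5) — LHS = √(29) ≈ 5.385, RHS = 7.
B: fails at (2, 2) — LHS = 1/4, RHS = 1.
C: holds — e.g. at (2, 2), both sides equal 0.

Answer: C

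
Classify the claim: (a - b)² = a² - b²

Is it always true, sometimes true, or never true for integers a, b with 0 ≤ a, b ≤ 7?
It holds at (a, b) = (5, 5) (both sides equal 0), but fails at (a, b) = (7, 5) (LHS = 4, RHS = 24).

Answer: Sometimes true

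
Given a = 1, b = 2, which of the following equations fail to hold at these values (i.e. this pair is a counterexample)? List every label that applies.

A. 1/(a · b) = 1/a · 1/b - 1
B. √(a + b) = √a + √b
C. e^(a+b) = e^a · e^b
A, B

Evaluating each claim at the given values:
A. LHS = 1/2, RHS = -1/2 → fails here (LHS ≠ RHS)
B. LHS = √(3) ≈ 1.732, RHS = 1 + √(2) ≈ 2.414 → fails here (LHS ≠ RHS)
C. LHS = e^3 ≈ 20.09, RHS = e^3 ≈ 20.09 → holds here (LHS = RHS)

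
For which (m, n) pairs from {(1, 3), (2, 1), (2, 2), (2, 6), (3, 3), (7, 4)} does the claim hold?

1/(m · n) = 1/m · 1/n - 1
Testing each pair:
(1, 3): LHS = 1/3, RHS = -2/3 → fails
(2, 1): LHS = 1/2, RHS = -1/2 → fails
(2, 2): LHS = 1/4, RHS = -3/4 → fails
(2, 6): LHS = 1/12, RHS = -11/12 → fails
(3, 3): LHS = 1/9, RHS = -8/9 → fails
(7, 4): LHS = 1/28, RHS = -27/28 → fails

No pair satisfies the claim.

Answer: None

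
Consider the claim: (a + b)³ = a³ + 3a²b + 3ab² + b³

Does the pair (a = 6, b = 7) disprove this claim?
No

Substituting a = 6, b = 7:
LHS = (6 + 7)³ = 2197
RHS = 6³ + 3·6²·7 + 3·6·7² + 7³ = 2197

The sides agree, so this pair does not disprove the claim.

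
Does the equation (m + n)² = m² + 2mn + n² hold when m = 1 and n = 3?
Holds

Substituting m = 1, n = 3:

LHS = (1 + 3)² = 16
RHS = 1² + 2·1·3 + 3² = 16

LHS = RHS, so the equation holds at this point.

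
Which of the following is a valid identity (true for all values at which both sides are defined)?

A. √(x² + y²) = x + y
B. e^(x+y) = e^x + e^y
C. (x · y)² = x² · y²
C

A: fails at (3, 3) — LHS = 3·√(2) ≈ 4.243, RHS = 6.
B: fails at (4, 5) — LHS = e^9 ≈ 8103, RHS = e^4 + e^5 ≈ 203.
C: holds — e.g. at (2, 4), both sides equal 64.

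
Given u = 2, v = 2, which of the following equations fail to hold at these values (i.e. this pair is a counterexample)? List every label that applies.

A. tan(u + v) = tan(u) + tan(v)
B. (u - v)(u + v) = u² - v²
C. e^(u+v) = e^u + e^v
A, C

Evaluating each claim at the given values:
A. LHS = tan(4) ≈ 1.158, RHS = 2·tan(2) ≈ -4.37 → fails here (LHS ≠ RHS)
B. LHS = 0, RHS = 0 → holds here (LHS = RHS)
C. LHS = e^4 ≈ 54.6, RHS = 2·e^2 ≈ 14.78 → fails here (LHS ≠ RHS)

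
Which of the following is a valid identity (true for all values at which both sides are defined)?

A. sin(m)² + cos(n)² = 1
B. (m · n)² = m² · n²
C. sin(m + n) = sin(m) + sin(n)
A: fails at (3, 5) — LHS = sin(3)² + cos(5)² ≈ 0.1004, RHS = 1.
B: holds — e.g. at (2, 7), both sides equal 196.
C: fails at (3, 7) — LHS = sin(10) ≈ -0.544, RHS = sin(3) + sin(7) ≈ 0.7981.

Answer: B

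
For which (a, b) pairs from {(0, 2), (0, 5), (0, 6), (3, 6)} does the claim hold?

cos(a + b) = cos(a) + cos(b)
Testing each pair:
(0, 2): LHS = cos(2) ≈ -0.4161, RHS = cos(2) + 1 ≈ 0.5839 → fails
(0, 5): LHS = cos(5) ≈ 0.2837, RHS = cos(5) + 1 ≈ 1.284 → fails
(0, 6): LHS = cos(6) ≈ 0.9602, RHS = cos(6) + 1 ≈ 1.96 → fails
(3, 6): LHS = cos(9) ≈ -0.9111, RHS = cos(3) + cos(6) ≈ -0.02982 → fails

No pair satisfies the claim.

Answer: None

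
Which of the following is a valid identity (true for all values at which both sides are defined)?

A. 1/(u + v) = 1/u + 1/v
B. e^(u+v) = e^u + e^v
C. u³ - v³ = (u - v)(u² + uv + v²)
C

A: fails at (4, 5) — LHS = 1/9, RHS = 9/20.
B: fails at (3, 5) — LHS = e^8 ≈ 2981, RHS = e^3 + e^5 ≈ 168.5.
C: holds — e.g. at (3, 5), both sides equal -98.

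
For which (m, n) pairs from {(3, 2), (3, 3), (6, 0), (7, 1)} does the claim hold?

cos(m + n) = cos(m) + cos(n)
Testing each pair:
(3, 2): LHS = cos(5) ≈ 0.2837, RHS = cos(3) + cos(2) ≈ -1.406 → fails
(3, 3): LHS = cos(6) ≈ 0.9602, RHS = 2·cos(3) ≈ -1.98 → fails
(6, 0): LHS = cos(6) ≈ 0.9602, RHS = cos(6) + 1 ≈ 1.96 → fails
(7, 1): LHS = cos(8) ≈ -0.1455, RHS = cos(1) + cos(7) ≈ 1.294 → fails

No pair satisfies the claim.

Answer: None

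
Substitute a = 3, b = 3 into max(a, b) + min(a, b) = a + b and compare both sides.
LHS = max(3, 3) + min(3, 3) = 6
RHS = 3 + 3 = 6

LHS = RHS: the two sides agree.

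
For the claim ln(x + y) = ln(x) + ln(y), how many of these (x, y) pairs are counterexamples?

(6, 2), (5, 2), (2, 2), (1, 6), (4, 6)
Testing each pair:
(6, 2): LHS = ln(8) ≈ 2.079, RHS = ln(2) + ln(6) ≈ 2.485 → counterexample
(5, 2): LHS = ln(7) ≈ 1.946, RHS = ln(2) + ln(5) ≈ 2.303 → counterexample
(2, 2): LHS = ln(4) ≈ 1.386, RHS = 2·ln(2) ≈ 1.386 → satisfies claim
(1, 6): LHS = ln(7) ≈ 1.946, RHS = ln(6) ≈ 1.792 → counterexample
(4, 6): LHS = ln(10) ≈ 2.303, RHS = ln(4) + ln(6) ≈ 3.178 → counterexample

That makes 4 counterexamples.

Answer: 4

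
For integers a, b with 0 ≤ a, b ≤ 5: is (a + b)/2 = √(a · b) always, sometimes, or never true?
Sometimes true

It holds at (a, b) = (5, 5) (both sides equal 5), but fails at (a, b) = (1, 5) (LHS = 3, RHS = √(5) ≈ 2.236).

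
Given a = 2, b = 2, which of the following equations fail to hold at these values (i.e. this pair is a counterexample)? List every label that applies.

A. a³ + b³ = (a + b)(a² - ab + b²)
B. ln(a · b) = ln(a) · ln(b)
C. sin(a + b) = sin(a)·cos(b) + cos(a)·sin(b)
Evaluating each claim at the given values:
A. LHS = 16, RHS = 16 → holds here (LHS = RHS)
B. LHS = ln(4) ≈ 1.386, RHS = ln(2)² ≈ 0.4805 → fails here (LHS ≠ RHS)
C. LHS = sin(4) ≈ -0.7568, RHS = 2·sin(2)·cos(2) ≈ -0.7568 → holds here (LHS = RHS)

Answer: B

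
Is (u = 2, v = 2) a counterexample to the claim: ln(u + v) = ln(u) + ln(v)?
Substituting u = 2, v = 2:
LHS = ln(2 + 2) = ln(4) ≈ 1.386
RHS = ln(2) + ln(2) = 2·ln(2) ≈ 1.386

The sides agree, so this pair does not disprove the claim.

Answer: No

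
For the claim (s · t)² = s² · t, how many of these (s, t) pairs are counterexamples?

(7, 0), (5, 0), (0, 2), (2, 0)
0

Testing each pair:
(7, 0): LHS = 0, RHS = 0 → satisfies claim
(5, 0): LHS = 0, RHS = 0 → satisfies claim
(0, 2): LHS = 0, RHS = 0 → satisfies claim
(2, 0): LHS = 0, RHS = 0 → satisfies claim

That makes 0 counterexamples.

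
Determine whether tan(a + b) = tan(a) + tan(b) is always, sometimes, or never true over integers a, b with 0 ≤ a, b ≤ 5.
Sometimes true

It holds at (a, b) = (0, 0) (both sides equal 0), but fails at (a, b) = (3, 5) (LHS = tan(8) ≈ -6.8, RHS = tan(5) + tan(3) ≈ -3.523).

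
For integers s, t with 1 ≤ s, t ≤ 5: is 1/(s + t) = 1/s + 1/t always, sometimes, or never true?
The claim fails for every pair in the range. For instance at (s, t) = (3, 4): LHS = 1/7, RHS = 7/12.

Answer: Never true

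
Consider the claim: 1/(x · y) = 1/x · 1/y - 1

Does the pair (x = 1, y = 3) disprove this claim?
Substituting x = 1, y = 3:
LHS = 1/(1 · 3) = 1/3
RHS = 1/1 · 1/3 - 1 = -2/3

Since LHS ≠ RHS, this pair disproves the claim.

Answer: Yes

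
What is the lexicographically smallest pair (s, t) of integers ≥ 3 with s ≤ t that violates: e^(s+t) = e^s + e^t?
Substituting (3, 3) into the claim:
LHS = e^(3+3) = e^6 ≈ 403.4
RHS = e^3 + e^3 = 2·e^3 ≈ 40.17

Since LHS ≠ RHS, this pair disproves the claim, and no lexicographically smaller pair (s ≤ t, integers ≥ 3) does.

For instance (8, 8) is also a counterexample (LHS = e^16 ≈ 8886110.5, RHS = 2·e^8 ≈ 5962), but it's lexicographically larger.

Answer: (s, t) = (3, 3)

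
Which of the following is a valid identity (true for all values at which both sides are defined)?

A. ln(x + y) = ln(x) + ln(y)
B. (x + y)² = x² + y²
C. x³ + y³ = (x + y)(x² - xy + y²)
A: fails at (6, 7) — LHS = ln(13) ≈ 2.565, RHS = ln(6) + ln(7) ≈ 3.738.
B: fails at (1, 4) — LHS = 25, RHS = 17.
C: holds — e.g. at (3, 3), both sides equal 54.

Answer: C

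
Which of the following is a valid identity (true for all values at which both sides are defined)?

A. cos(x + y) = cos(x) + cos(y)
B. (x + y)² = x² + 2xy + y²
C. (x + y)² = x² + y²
A: fails at (4, 4) — LHS = cos(8) ≈ -0.1455, RHS = 2·cos(4) ≈ -1.307.
B: holds — e.g. at (3, 5), both sides equal 64.
C: fails at (1, 2) — LHS = 9, RHS = 5.

Answer: B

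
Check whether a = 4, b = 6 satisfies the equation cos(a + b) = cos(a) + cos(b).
Substituting a = 4, b = 6:

LHS = cos(4 + 6) = cos(10) ≈ -0.8391
RHS = cos(4) + cos(6) ≈ 0.3065

LHS ≠ RHS, so the equation does not hold at this point.

Answer: Fails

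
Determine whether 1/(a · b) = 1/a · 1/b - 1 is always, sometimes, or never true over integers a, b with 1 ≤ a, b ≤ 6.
Never true

The claim fails for every pair in the range. For instance at (a, b) = (3, 3): LHS = 1/9, RHS = -8/9.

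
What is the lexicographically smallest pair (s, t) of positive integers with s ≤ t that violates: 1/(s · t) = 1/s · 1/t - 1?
Substituting (1, 1) into the claim:
LHS = 1/(1 · 1) = 1
RHS = 1/1 · 1/1 - 1 = 0

Since LHS ≠ RHS, this pair disproves the claim, and no lexicographically smaller pair (s ≤ t, positive integers) does.

For instance (7, 8) is also a counterexample (LHS = 1/56, RHS = -55/56), but it's lexicographically larger.

Answer: (s, t) = (1, 1)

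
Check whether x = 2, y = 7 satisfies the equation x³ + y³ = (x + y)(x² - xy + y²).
Holds

Substituting x = 2, y = 7:

LHS = 2³ + 7³ = 351
RHS = (2 + 7)(2² - 2·7 + 7²) = 351

LHS = RHS, so the equation holds at this point.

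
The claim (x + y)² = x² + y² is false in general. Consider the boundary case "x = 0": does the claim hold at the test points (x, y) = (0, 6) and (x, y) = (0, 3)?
Yes, holds at both test points

At (0, 6): LHS = 36, RHS = 36 → equal
At (0, 3): LHS = 9, RHS = 9 → equal

So the claim does hold at both of these boundary points, even though it is not an identity.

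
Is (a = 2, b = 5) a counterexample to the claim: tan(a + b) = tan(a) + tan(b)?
Substituting a = 2, b = 5:
LHS = tan(2 + 5) = tan(7) ≈ 0.8714
RHS = tan(2) + tan(5) ≈ -5.566

Since LHS ≠ RHS, this pair disproves the claim.

Answer: Yes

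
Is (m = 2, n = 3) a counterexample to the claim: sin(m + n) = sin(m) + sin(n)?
Substituting m = 2, n = 3:
LHS = sin(2 + 3) = sin(5) ≈ -0.9589
RHS = sin(2) + sin(3) ≈ 1.05

Since LHS ≠ RHS, this pair disproves the claim.

Answer: Yes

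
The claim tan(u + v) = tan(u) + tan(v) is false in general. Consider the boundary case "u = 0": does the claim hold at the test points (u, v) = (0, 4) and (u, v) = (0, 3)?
At (0, 4): LHS = tan(4) ≈ 1.158, RHS = tan(4) ≈ 1.158 → equal
At (0, 3): LHS = tan(3) ≈ -0.1425, RHS = tan(3) ≈ -0.1425 → equal

So the claim does hold at both of these boundary points, even though it is not an identity.

Answer: Yes, holds at both test points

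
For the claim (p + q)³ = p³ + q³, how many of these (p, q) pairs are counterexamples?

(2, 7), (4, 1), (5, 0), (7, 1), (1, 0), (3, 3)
4

Testing each pair:
(2, 7): LHS = 729, RHS = 351 → counterexample
(4, 1): LHS = 125, RHS = 65 → counterexample
(5, 0): LHS = 125, RHS = 125 → satisfies claim
(7, 1): LHS = 512, RHS = 344 → counterexample
(1, 0): LHS = 1, RHS = 1 → satisfies claim
(3, 3): LHS = 216, RHS = 54 → counterexample

That makes 4 counterexamples.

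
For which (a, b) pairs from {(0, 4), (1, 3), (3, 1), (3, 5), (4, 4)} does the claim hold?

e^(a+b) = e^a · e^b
All pairs

Testing each pair:
(0, 4): LHS = e^4 ≈ 54.6, RHS = e^4 ≈ 54.6 → holds
(1, 3): LHS = e^4 ≈ 54.6, RHS = e^4 ≈ 54.6 → holds
(3, 1): LHS = e^4 ≈ 54.6, RHS = e^4 ≈ 54.6 → holds
(3, 5): LHS = e^8 ≈ 2981, RHS = e^8 ≈ 2981 → holds
(4, 4): LHS = e^8 ≈ 2981, RHS = e^8 ≈ 2981 → holds

Every pair satisfies the claim.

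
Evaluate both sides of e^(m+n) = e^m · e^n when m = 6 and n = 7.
LHS = e^(6+7) = e^13 ≈ 442413.4
RHS = e^6 · e^7 = e^13 ≈ 442413.4

LHS = RHS: the two sides agree.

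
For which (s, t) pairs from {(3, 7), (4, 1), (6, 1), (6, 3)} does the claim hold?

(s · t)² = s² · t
Testing each pair:
(3, 7): LHS = 441, RHS = 63 → fails
(4, 1): LHS = 16, RHS = 16 → holds
(6, 1): LHS = 36, RHS = 36 → holds
(6, 3): LHS = 324, RHS = 108 → fails

2 of 4 pairs satisfy the claim.

Answer: (4, 1), (6, 1)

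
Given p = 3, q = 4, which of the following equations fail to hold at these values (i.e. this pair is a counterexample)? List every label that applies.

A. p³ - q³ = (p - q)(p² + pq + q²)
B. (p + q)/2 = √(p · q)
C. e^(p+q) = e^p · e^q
Evaluating each claim at the given values:
A. LHS = -37, RHS = -37 → holds here (LHS = RHS)
B. LHS = 7/2, RHS = 2·√(3) ≈ 3.464 → fails here (LHS ≠ RHS)
C. LHS = e^7 ≈ 1097, RHS = e^7 ≈ 1097 → holds here (LHS = RHS)

Answer: B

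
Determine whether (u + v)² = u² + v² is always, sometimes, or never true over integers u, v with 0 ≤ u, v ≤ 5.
Sometimes true

It holds at (u, v) = (0, 0) (both sides equal 0), but fails at (u, v) = (2, 4) (LHS = 36, RHS = 20).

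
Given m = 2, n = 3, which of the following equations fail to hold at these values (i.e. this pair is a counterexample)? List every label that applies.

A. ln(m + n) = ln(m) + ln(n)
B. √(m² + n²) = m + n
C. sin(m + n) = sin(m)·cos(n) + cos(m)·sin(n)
A, B

Evaluating each claim at the given values:
A. LHS = ln(5) ≈ 1.609, RHS = ln(2) + ln(3) ≈ 1.792 → fails here (LHS ≠ RHS)
B. LHS = √(13) ≈ 3.606, RHS = 5 → fails here (LHS ≠ RHS)
C. LHS = sin(5) ≈ -0.9589, RHS = sin(2)·cos(3) + sin(3)·cos(2) ≈ -0.9589 → holds here (LHS = RHS)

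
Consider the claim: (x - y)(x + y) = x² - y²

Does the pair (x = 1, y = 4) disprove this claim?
No

Substituting x = 1, y = 4:
LHS = (1 - 4)(1 + 4) = -15
RHS = 1² - 4² = -15

The sides agree, so this pair does not disprove the claim.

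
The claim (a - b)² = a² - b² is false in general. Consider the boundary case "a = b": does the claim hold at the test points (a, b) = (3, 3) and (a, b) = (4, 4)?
Yes, holds at both test points

At (3, 3): LHS = 0, RHS = 0 → equal
At (4, 4): LHS = 0, RHS = 0 → equal

So the claim does hold at both of these boundary points, even though it is not an identity.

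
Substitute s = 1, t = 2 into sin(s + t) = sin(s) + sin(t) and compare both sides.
LHS = sin(1 + 2) = sin(3) ≈ 0.1411
RHS = sin(1) + sin(2) ≈ 1.751

LHS ≠ RHS (they differ by about 1.61), so the equation does not hold here.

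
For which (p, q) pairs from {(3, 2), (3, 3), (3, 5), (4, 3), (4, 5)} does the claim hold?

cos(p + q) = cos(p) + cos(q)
Testing each pair:
(3, 2): LHS = cos(5) ≈ 0.2837, RHS = cos(3) + cos(2) ≈ -1.406 → fails
(3, 3): LHS = cos(6) ≈ 0.9602, RHS = 2·cos(3) ≈ -1.98 → fails
(3, 5): LHS = cos(8) ≈ -0.1455, RHS = cos(3) + cos(5) ≈ -0.7063 → fails
(4, 3): LHS = cos(7) ≈ 0.7539, RHS = cos(3) + cos(4) ≈ -1.644 → fails
(4, 5): LHS = cos(9) ≈ -0.9111, RHS = cos(4) + cos(5) ≈ -0.37 → fails

No pair satisfies the claim.

Answer: None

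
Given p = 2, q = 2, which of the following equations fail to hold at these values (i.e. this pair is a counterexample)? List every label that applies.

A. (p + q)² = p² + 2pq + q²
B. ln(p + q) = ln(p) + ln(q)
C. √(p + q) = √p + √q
Evaluating each claim at the given values:
A. LHS = 16, RHS = 16 → holds here (LHS = RHS)
B. LHS = ln(4) ≈ 1.386, RHS = 2·ln(2) ≈ 1.386 → holds here (LHS = RHS)
C. LHS = 2, RHS = 2·√(2) ≈ 2.828 → fails here (LHS ≠ RHS)

Answer: C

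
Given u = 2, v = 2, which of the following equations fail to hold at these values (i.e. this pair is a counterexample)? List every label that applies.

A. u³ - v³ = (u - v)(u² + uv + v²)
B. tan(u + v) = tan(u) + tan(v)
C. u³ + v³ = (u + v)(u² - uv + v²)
B

Evaluating each claim at the given values:
A. LHS = 0, RHS = 0 → holds here (LHS = RHS)
B. LHS = tan(4) ≈ 1.158, RHS = 2·tan(2) ≈ -4.37 → fails here (LHS ≠ RHS)
C. LHS = 16, RHS = 16 → holds here (LHS = RHS)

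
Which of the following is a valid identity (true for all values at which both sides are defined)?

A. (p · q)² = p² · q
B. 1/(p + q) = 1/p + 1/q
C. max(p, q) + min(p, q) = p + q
C

A: fails at (1, 5) — LHS = 25, RHS = 5.
B: fails at (5, 5) — LHS = 1/10, RHS = 2/5.
C: holds — e.g. at (3, 3), both sides equal 6.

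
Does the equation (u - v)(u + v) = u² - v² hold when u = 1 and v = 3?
Substituting u = 1, v = 3:

LHS = (1 - 3)(1 + 3) = -8
RHS = 1² - 3² = -8

LHS = RHS, so the equation holds at this point.

Answer: Holds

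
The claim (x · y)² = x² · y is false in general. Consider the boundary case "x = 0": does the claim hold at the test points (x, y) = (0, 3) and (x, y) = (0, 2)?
Yes, holds at both test points

At (0, 3): LHS = 0, RHS = 0 → equal
At (0, 2): LHS = 0, RHS = 0 → equal

So the claim does hold at both of these boundary points, even though it is not an identity.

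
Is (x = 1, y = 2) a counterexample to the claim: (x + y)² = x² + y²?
Yes

Substituting x = 1, y = 2:
LHS = (1 + 2)² = 9
RHS = 1² + 2² = 5

Since LHS ≠ RHS, this pair disproves the claim.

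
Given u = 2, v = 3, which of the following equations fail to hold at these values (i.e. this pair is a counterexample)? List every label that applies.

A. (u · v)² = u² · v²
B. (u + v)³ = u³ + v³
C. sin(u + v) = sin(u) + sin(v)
Evaluating each claim at the given values:
A. LHS = 36, RHS = 36 → holds here (LHS = RHS)
B. LHS = 125, RHS = 35 → fails here (LHS ≠ RHS)
C. LHS = sin(5) ≈ -0.9589, RHS = sin(3) + sin(2) ≈ 1.05 → fails here (LHS ≠ RHS)

Answer: B, C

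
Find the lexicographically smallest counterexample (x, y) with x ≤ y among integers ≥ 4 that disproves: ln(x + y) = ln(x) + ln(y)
(x, y) = (4, 4)

Substituting (4, 4) into the claim:
LHS = ln(4 + 4) = ln(8) ≈ 2.079
RHS = ln(4) + ln(4) = 2·ln(4) ≈ 2.773

Since LHS ≠ RHS, this pair disproves the claim, and no lexicographically smaller pair (x ≤ y, integers ≥ 4) does.

For instance (6, 7) is also a counterexample (LHS = ln(13) ≈ 2.565, RHS = ln(6) + ln(7) ≈ 3.738), but it's lexicographically larger.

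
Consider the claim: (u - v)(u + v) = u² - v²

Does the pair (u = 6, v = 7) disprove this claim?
No

Substituting u = 6, v = 7:
LHS = (6 - 7)(6 + 7) = -13
RHS = 6² - 7² = -13

The sides agree, so this pair does not disprove the claim.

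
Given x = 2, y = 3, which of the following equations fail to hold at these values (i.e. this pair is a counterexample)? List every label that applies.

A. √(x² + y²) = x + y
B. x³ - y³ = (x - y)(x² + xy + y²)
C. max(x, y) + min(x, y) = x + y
A

Evaluating each claim at the given values:
A. LHS = √(13) ≈ 3.606, RHS = 5 → fails here (LHS ≠ RHS)
B. LHS = -19, RHS = -19 → holds here (LHS = RHS)
C. LHS = 5, RHS = 5 → holds here (LHS = RHS)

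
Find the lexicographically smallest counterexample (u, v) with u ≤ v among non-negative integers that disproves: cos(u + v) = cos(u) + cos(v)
(u, v) = (0, 0)

Substituting (0, 0) into the claim:
LHS = cos(0 + 0) = 1
RHS = cos(0) + cos(0) = 2

Since LHS ≠ RHS, this pair disproves the claim, and no lexicographically smaller pair (u ≤ v, non-negative integers) does.

For instance (2, 4) is also a counterexample (LHS = cos(6) ≈ 0.9602, RHS = cos(4) + cos(2) ≈ -1.07), but it's lexicographically larger.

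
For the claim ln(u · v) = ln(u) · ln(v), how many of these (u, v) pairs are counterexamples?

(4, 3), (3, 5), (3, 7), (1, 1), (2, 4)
4

Testing each pair:
(4, 3): LHS = ln(12) ≈ 2.485, RHS = ln(3)·ln(4) ≈ 1.523 → counterexample
(3, 5): LHS = ln(15) ≈ 2.708, RHS = ln(3)·ln(5) ≈ 1.768 → counterexample
(3, 7): LHS = ln(21) ≈ 3.045, RHS = ln(3)·ln(7) ≈ 2.138 → counterexample
(1, 1): LHS = 0, RHS = 0 → satisfies claim
(2, 4): LHS = ln(8) ≈ 2.079, RHS = ln(2)·ln(4) ≈ 0.9609 → counterexample

That makes 4 counterexamples.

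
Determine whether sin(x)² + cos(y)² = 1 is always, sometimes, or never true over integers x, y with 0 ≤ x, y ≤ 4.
It holds at (x, y) = (0, 0) (both sides equal 1), but fails at (x, y) = (3, 0) (LHS = sin(3)² + 1 ≈ 1.02, RHS = 1).

Answer: Sometimes true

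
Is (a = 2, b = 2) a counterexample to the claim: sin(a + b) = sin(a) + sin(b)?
Yes

Substituting a = 2, b = 2:
LHS = sin(2 + 2) = sin(4) ≈ -0.7568
RHS = sin(2) + sin(2) = 2·sin(2) ≈ 1.819

Since LHS ≠ RHS, this pair disproves the claim.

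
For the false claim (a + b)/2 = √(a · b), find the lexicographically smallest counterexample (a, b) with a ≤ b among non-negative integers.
At (0, 0): both sides equal 0, so it holds there.

Substituting (0, 1) into the claim:
LHS = (0 + 1)/2 = 1/2
RHS = √(0 · 1) = 0

Since LHS ≠ RHS, this pair disproves the claim, and no lexicographically smaller pair (a ≤ b, non-negative integers) does.

For instance (0, 2) is also a counterexample (LHS = 1, RHS = 0), but it's lexicographically larger.

Answer: (a, b) = (0, 1)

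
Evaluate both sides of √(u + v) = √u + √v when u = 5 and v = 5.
LHS = √(5 + 5) = √(10) ≈ 3.162
RHS = √5 + √5 = 2·√(5) ≈ 4.472

LHS ≠ RHS (they differ by about 1.31), so the equation does not hold here.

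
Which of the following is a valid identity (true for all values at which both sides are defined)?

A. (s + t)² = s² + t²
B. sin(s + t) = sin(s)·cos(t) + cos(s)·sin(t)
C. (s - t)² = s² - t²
B

A: fails at (2, 4) — LHS = 36, RHS = 20.
B: holds — e.g. at (5, 8), both sides equal sin(13) ≈ 0.4202.
C: fails at (2, 7) — LHS = 25, RHS = -45.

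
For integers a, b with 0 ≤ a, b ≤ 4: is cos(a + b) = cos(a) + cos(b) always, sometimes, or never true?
Never true

The claim fails for every pair in the range. For instance at (a, b) = (0, 2): LHS = cos(2) ≈ -0.4161, RHS = cos(2) + 1 ≈ 0.5839.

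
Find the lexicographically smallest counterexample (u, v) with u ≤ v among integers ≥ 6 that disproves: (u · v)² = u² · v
Substituting (6, 6) into the claim:
LHS = (6 · 6)² = 1296
RHS = 6² · 6 = 216

Since LHS ≠ RHS, this pair disproves the claim, and no lexicographically smaller pair (u ≤ v, integers ≥ 6) does.

For instance (6, 8) is also a counterexample (LHS = 2304, RHS = 288), but it's lexicographically larger.

Answer: (u, v) = (6, 6)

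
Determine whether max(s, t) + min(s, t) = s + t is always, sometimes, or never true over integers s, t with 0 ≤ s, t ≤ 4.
The identity holds for every pair in the range. For instance at (s, t) = (1, 1): both sides equal 2.

Answer: Always true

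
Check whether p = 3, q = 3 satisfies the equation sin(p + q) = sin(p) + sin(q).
Substituting p = 3, q = 3:

LHS = sin(3 + 3) = sin(6) ≈ -0.2794
RHS = sin(3) + sin(3) = 2·sin(3) ≈ 0.2822

LHS ≠ RHS, so the equation does not hold at this point.

Answer: Fails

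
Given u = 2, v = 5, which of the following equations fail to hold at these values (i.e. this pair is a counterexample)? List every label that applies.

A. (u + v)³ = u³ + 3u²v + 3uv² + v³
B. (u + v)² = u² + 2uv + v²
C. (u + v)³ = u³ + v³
C

Evaluating each claim at the given values:
A. LHS = 343, RHS = 343 → holds here (LHS = RHS)
B. LHS = 49, RHS = 49 → holds here (LHS = RHS)
C. LHS = 343, RHS = 133 → fails here (LHS ≠ RHS)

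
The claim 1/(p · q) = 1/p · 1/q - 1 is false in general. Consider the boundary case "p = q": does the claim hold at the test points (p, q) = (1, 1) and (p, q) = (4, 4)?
No, fails at both test points

At (1, 1): LHS = 1 ≠ RHS = 0
At (4, 4): LHS = 1/16 ≠ RHS = -15/16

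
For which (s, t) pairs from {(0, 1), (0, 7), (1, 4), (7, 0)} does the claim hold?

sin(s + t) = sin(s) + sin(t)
Testing each pair:
(0, 1): LHS = sin(1) ≈ 0.8415, RHS = sin(1) ≈ 0.8415 → holds
(0, 7): LHS = sin(7) ≈ 0.657, RHS = sin(7) ≈ 0.657 → holds
(1, 4): LHS = sin(5) ≈ -0.9589, RHS = sin(4) + sin(1) ≈ 0.08467 → fails
(7, 0): LHS = sin(7) ≈ 0.657, RHS = sin(7) ≈ 0.657 → holds

3 of 4 pairs satisfy the claim.

Answer: (0, 1), (0, 7), (7, 0)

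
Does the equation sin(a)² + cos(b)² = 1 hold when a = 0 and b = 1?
Fails

Substituting a = 0, b = 1:

LHS = sin(0)² + cos(1)² = cos(1)² ≈ 0.2919
RHS = 1

LHS ≠ RHS, so the equation does not hold at this point.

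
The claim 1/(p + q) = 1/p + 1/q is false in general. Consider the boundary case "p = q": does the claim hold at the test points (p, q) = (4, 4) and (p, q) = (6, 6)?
At (4, 4): LHS = 1/8 ≠ RHS = 1/2
At (6, 6): LHS = 1/12 ≠ RHS = 1/3

Answer: No, fails at both test points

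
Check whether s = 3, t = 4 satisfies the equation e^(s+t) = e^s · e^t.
Substituting s = 3, t = 4:

LHS = e^(3+4) = e^7 ≈ 1097
RHS = e^3 · e^4 = e^7 ≈ 1097

LHS = RHS, so the equation holds at this point.

Answer: Holds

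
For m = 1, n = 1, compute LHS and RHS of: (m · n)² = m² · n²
LHS = (1 · 1)² = 1
RHS = 1² · 1² = 1

LHS = RHS: the two sides agree.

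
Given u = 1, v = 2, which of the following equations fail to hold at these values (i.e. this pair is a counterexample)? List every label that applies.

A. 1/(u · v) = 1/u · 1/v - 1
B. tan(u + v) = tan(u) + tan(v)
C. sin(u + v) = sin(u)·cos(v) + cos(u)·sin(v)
Evaluating each claim at the given values:
A. LHS = 1/2, RHS = -1/2 → fails here (LHS ≠ RHS)
B. LHS = tan(3) ≈ -0.1425, RHS = tan(2) + tan(1) ≈ -0.6276 → fails here (LHS ≠ RHS)
C. LHS = sin(3) ≈ 0.1411, RHS = sin(1)·cos(2) + sin(2)·cos(1) ≈ 0.1411 → holds here (LHS = RHS)

Answer: A, B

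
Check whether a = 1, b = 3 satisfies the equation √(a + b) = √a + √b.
Fails

Substituting a = 1, b = 3:

LHS = √(1 + 3) = 2
RHS = √1 + √3 = 1 + √(3) ≈ 2.732

LHS ≠ RHS, so the equation does not hold at this point.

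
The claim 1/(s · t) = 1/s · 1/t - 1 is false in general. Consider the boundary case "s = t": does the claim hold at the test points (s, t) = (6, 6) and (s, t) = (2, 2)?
At (6, 6): LHS = 1/36 ≠ RHS = -35/36
At (2, 2): LHS = 1/4 ≠ RHS = -3/4

Answer: No, fails at both test points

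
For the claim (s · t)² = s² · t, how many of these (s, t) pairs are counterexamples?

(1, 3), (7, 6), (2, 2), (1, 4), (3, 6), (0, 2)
5

Testing each pair:
(1, 3): LHS = 9, RHS = 3 → counterexample
(7, 6): LHS = 1764, RHS = 294 → counterexample
(2, 2): LHS = 16, RHS = 8 → counterexample
(1, 4): LHS = 16, RHS = 4 → counterexample
(3, 6): LHS = 324, RHS = 54 → counterexample
(0, 2): LHS = 0, RHS = 0 → satisfies claim

That makes 5 counterexamples.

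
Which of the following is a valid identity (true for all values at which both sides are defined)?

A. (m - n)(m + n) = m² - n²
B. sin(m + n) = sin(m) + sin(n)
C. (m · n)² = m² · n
A: holds — e.g. at (4, 5), both sides equal -9.
B: fails at (5, 8) — LHS = sin(13) ≈ 0.4202, RHS = sin(5) + sin(8) ≈ 0.03043.
C: fails at (2, 2) — LHS = 16, RHS = 8.

Answer: A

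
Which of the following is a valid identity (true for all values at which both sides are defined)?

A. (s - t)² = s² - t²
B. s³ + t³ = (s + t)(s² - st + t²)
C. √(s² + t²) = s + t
B

A: fails at (2, 5) — LHS = 9, RHS = -21.
B: holds — e.g. at (4, 4), both sides equal 128.
C: fails at (2, 3) — LHS = √(13) ≈ 3.606, RHS = 5.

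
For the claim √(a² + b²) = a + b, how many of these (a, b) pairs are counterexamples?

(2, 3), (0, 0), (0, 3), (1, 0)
1

Testing each pair:
(2, 3): LHS = √(13) ≈ 3.606, RHS = 5 → counterexample
(0, 0): LHS = 0, RHS = 0 → satisfies claim
(0, 3): LHS = 3, RHS = 3 → satisfies claim
(1, 0): LHS = 1, RHS = 1 → satisfies claim

That makes 1 counterexample.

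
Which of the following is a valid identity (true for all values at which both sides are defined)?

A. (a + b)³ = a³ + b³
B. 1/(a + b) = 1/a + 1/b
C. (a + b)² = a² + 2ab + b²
A: fails at (1, 1) — LHS = 8, RHS = 2.
B: fails at (4, 4) — LHS = 1/8, RHS = 1/2.
C: holds — e.g. at (1, 2), both sides equal 9.

Answer: C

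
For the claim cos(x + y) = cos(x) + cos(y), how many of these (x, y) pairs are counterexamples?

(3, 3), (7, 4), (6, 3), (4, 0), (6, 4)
Testing each pair:
(3, 3): LHS = cos(6) ≈ 0.9602, RHS = 2·cos(3) ≈ -1.98 → counterexample
(7, 4): LHS = cos(11) ≈ 0.004426, RHS = cos(4) + cos(7) ≈ 0.1003 → counterexample
(6, 3): LHS = cos(9) ≈ -0.9111, RHS = cos(3) + cos(6) ≈ -0.02982 → counterexample
(4, 0): LHS = cos(4) ≈ -0.6536, RHS = cos(4) + 1 ≈ 0.3464 → counterexample
(6, 4): LHS = cos(10) ≈ -0.8391, RHS = cos(4) + cos(6) ≈ 0.3065 → counterexample

That makes 5 counterexamples.

Answer: 5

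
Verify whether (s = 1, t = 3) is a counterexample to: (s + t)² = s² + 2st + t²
No

Substituting s = 1, t = 3:
LHS = (1 + 3)² = 16
RHS = 1² + 2·1·3 + 3² = 16

The sides agree, so this pair does not disprove the claim.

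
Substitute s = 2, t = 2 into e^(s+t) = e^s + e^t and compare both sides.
LHS = e^(2+2) = e^4 ≈ 54.6
RHS = e^2 + e^2 = 2·e^2 ≈ 14.78

LHS ≠ RHS (they differ by about 39.82), so the equation does not hold here.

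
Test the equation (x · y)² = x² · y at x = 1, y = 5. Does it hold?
Fails

Substituting x = 1, y = 5:

LHS = (1 · 5)² = 25
RHS = 1² · 5 = 5

LHS ≠ RHS, so the equation does not hold at this point.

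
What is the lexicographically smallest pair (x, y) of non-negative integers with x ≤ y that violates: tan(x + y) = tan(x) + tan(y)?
At (0, 2): both sides equal tan(2) ≈ -2.185, so it holds there.

Substituting (1, 1) into the claim:
LHS = tan(1 + 1) = tan(2) ≈ -2.185
RHS = tan(1) + tan(1) = 2·tan(1) ≈ 3.115

Since LHS ≠ RHS, this pair disproves the claim, and no lexicographically smaller pair (x ≤ y, non-negative integers) does.

For instance (3, 7) is also a counterexample (LHS = tan(10) ≈ 0.6484, RHS = tan(3) + tan(7) ≈ 0.7289), but it's lexicographically larger.

Answer: (x, y) = (1, 1)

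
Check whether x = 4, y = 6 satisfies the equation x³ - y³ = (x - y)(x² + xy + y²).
Holds

Substituting x = 4, y = 6:

LHS = 4³ - 6³ = -152
RHS = (4 - 6)(4² + 4·6 + 6²) = -152

LHS = RHS, so the equation holds at this point.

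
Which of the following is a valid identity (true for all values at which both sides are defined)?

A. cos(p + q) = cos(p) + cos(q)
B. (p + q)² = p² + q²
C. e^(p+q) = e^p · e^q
A: fails at (4, 5) — LHS = cos(9) ≈ -0.9111, RHS = cos(4) + cos(5) ≈ -0.37.
B: fails at (6, 7) — LHS = 169, RHS = 85.
C: holds — e.g. at (1, 3), both sides equal e^4 ≈ 54.6.

Answer: C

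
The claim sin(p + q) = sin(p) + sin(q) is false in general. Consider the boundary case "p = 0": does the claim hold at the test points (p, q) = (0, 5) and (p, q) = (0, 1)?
Yes, holds at both test points

At (0, 5): LHS = sin(5) ≈ -0.9589, RHS = sin(5) ≈ -0.9589 → equal
At (0, 1): LHS = sin(1) ≈ 0.8415, RHS = sin(1) ≈ 0.8415 → equal

So the claim does hold at both of these boundary points, even though it is not an identity.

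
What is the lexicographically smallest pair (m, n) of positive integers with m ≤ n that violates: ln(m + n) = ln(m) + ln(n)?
Substituting (1, 1) into the claim:
LHS = ln(1 + 1) = ln(2) ≈ 0.6931
RHS = ln(1) + ln(1) = 0

Since LHS ≠ RHS, this pair disproves the claim, and no lexicographically smaller pair (m ≤ n, positive integers) does.

For instance (2, 4) is also a counterexample (LHS = ln(6) ≈ 1.792, RHS = ln(2) + ln(4) ≈ 2.079), but it's lexicographically larger.

Answer: (m, n) = (1, 1)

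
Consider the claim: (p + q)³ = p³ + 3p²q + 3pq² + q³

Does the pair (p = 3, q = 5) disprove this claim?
No

Substituting p = 3, q = 5:
LHS = (3 + 5)³ = 512
RHS = 3³ + 3·3²·5 + 3·3·5² + 5³ = 512

The sides agree, so this pair does not disprove the claim.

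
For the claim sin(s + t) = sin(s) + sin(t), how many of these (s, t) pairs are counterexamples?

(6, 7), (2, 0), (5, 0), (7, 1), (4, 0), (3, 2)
3

Testing each pair:
(6, 7): LHS = sin(13) ≈ 0.4202, RHS = sin(6) + sin(7) ≈ 0.3776 → counterexample
(2, 0): LHS = sin(2) ≈ 0.9093, RHS = sin(2) ≈ 0.9093 → satisfies claim
(5, 0): LHS = sin(5) ≈ -0.9589, RHS = sin(5) ≈ -0.9589 → satisfies claim
(7, 1): LHS = sin(8) ≈ 0.9894, RHS = sin(7) + sin(1) ≈ 1.498 → counterexample
(4, 0): LHS = sin(4) ≈ -0.7568, RHS = sin(4) ≈ -0.7568 → satisfies claim
(3, 2): LHS = sin(5) ≈ -0.9589, RHS = sin(3) + sin(2) ≈ 1.05 → counterexample

That makes 3 counterexamples.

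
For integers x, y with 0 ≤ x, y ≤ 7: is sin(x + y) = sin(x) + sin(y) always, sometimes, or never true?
It holds at (x, y) = (1, 0) (both sides equal sin(1) ≈ 0.8415), but fails at (x, y) = (1, 3) (LHS = sin(4) ≈ -0.7568, RHS = sin(3) + sin(1) ≈ 0.9826).

Answer: Sometimes true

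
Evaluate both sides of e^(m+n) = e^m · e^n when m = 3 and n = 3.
LHS = e^(3+3) = e^6 ≈ 403.4
RHS = e^3 · e^3 = e^6 ≈ 403.4

LHS = RHS: the two sides agree.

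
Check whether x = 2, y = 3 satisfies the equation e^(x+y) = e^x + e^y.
Fails

Substituting x = 2, y = 3:

LHS = e^(2+3) = e^5 ≈ 148.4
RHS = e^2 + e^3 ≈ 27.47

LHS ≠ RHS, so the equation does not hold at this point.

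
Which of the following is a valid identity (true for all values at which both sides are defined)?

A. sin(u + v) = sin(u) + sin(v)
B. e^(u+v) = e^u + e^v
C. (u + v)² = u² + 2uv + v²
C

A: fails at (3, 3) — LHS = sin(6) ≈ -0.2794, RHS = 2·sin(3) ≈ 0.2822.
B: fails at (6, 7) — LHS = e^13 ≈ 442413.4, RHS = e^6 + e^7 ≈ 1500.
C: holds — e.g. at (3, 4), both sides equal 49.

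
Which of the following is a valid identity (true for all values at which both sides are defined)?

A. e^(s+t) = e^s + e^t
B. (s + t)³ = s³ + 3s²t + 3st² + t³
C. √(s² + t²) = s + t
B

A: fails at (3, 4) — LHS = e^7 ≈ 1097, RHS = e^3 + e^4 ≈ 74.68.
B: holds — e.g. at (2, 7), both sides equal 729.
C: fails at (3, 7) — LHS = √(58) ≈ 7.616, RHS = 10.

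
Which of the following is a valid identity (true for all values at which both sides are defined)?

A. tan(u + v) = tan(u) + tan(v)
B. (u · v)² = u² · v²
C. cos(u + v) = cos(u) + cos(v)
B

A: fails at (4, 6) — LHS = tan(10) ≈ 0.6484, RHS = tan(6) + tan(4) ≈ 0.8668.
B: holds — e.g. at (3, 5), both sides equal 225.
C: fails at (2, 4) — LHS = cos(6) ≈ 0.9602, RHS = cos(4) + cos(2) ≈ -1.07.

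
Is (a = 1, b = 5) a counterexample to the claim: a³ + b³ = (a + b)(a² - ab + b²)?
Substituting a = 1, b = 5:
LHS = 1³ + 5³ = 126
RHS = (1 + 5)(1² - 1·5 + 5²) = 126

The sides agree, so this pair does not disprove the claim.

Answer: No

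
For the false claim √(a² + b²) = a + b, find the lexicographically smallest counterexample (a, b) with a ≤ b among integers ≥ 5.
Substituting (5, 5) into the claim:
LHS = √(5² + 5²) = 5·√(2) ≈ 7.071
RHS = 5 + 5 = 10

Since LHS ≠ RHS, this pair disproves the claim, and no lexicographically smaller pair (a ≤ b, integers ≥ 5) does.

For instance (5, 11) is also a counterexample (LHS = √(146) ≈ 12.08, RHS = 16), but it's lexicographically larger.

Answer: (a, b) = (5, 5)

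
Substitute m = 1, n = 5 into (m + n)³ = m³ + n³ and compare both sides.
LHS = (1 + 5)³ = 216
RHS = 1³ + 5³ = 126

LHS ≠ RHS, so the equation does not hold here.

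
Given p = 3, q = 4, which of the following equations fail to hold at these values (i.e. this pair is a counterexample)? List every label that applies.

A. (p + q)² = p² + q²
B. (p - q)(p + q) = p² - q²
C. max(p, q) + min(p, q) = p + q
Evaluating each claim at the given values:
A. LHS = 49, RHS = 25 → fails here (LHS ≠ RHS)
B. LHS = -7, RHS = -7 → holds here (LHS = RHS)
C. LHS = 7, RHS = 7 → holds here (LHS = RHS)

Answer: A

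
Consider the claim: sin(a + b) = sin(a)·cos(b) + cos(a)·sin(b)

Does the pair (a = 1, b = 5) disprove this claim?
No

Substituting a = 1, b = 5:
LHS = sin(1 + 5) = sin(6) ≈ -0.2794
RHS = sin(1)·cos(5) + cos(1)·sin(5) = sin(5)·cos(1) + sin(1)·cos(5) ≈ -0.2794

The sides agree, so this pair does not disprove the claim.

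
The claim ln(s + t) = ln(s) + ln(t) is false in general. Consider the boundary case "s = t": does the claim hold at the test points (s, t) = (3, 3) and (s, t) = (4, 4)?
At (3, 3): LHS = ln(6) ≈ 1.792 ≠ RHS = 2·ln(3) ≈ 2.197
At (4, 4): LHS = ln(8) ≈ 2.079 ≠ RHS = 2·ln(4) ≈ 2.773

Answer: No, fails at both test points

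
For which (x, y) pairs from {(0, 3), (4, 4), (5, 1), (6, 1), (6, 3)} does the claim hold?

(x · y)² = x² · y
Testing each pair:
(0, 3): LHS = 0, RHS = 0 → holds
(4, 4): LHS = 256, RHS = 64 → fails
(5, 1): LHS = 25, RHS = 25 → holds
(6, 1): LHS = 36, RHS = 36 → holds
(6, 3): LHS = 324, RHS = 108 → fails

3 of 5 pairs satisfy the claim.

Answer: (0, 3), (5, 1), (6, 1)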